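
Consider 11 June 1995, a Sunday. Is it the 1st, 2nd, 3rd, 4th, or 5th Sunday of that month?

2nd

Day 11 falls in week ⌈11/7⌉ of the month.
Days 1–7 hold the 1st Sunday, 8–14 the 2nd, 15–21 the 3rd, 22–28 the 4th, 29–31 the 5th.
11 is in the range for the 2nd.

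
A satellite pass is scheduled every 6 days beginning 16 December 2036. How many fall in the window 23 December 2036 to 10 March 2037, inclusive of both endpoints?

13

Occurrences land 6·i days after 16 December 2036 for i = 0, 1, 2, …
23 December 2036 is 7 days after the start; 7 ÷ 6 = 1 remainder 1; since the remainder is 1, round up to i = 2. First occurrence in the window: #3 on 28 December 2036 (2×6 = 12 days in).
10 March 2037 is 84 days after the start; 84 ÷ 6 = 14 remainder 0. Last occurrence in the window: #15 on 10 March 2037.
Occurrences #3 through #15: 13 in total.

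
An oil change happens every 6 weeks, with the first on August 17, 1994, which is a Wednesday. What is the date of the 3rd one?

The 3rd occurrence is 2 intervals after the first: 2 × 42 = 84 days after August 17, 1994.
August has 31 days — 14 days to the end of August leaves 70.
September has 30 days (40 left).
October has 31 days (9 left).
9 days into November → November 9, 1994.

November 9, 1994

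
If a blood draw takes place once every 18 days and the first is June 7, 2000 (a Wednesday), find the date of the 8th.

The 8th occurrence is 7 intervals after the first: 7 × 18 = 126 days after June 7, 2000.
June has 30 days — 23 days to the end of June leaves 103.
July has 31 days (72 left).
August has 31 days (41 left).
September has 30 days (11 left).
11 days into October → October 11, 2000.

October 11, 2000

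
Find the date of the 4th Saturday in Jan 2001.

Jan 27, 2001

Jan 2001 begins on a Monday, so the first Saturday is Jan 6 (5 days later).
The 4th Saturday is 3 weeks later: 6 + 21 = 27.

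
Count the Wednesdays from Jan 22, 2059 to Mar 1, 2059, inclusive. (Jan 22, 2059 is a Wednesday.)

Jan 22, 2059 is a Wednesday; the first Wednesday on or after it is Jan 22, 2059.
From Jan 22, 2059 to Mar 1, 2059: 9 + 28 + 1 = 38 days (rest of Jan, Feb, Mar).
38 ÷ 7 = 5 full weeks with remainder 3, so 5 more Wednesdays after the first → 6.

6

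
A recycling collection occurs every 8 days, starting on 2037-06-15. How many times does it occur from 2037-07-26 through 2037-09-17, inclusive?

6

Occurrences land 8·i days after 2037-06-15 for i = 0, 1, 2, …
2037-07-26 is 41 days after the start; 41 ÷ 8 = 5 remainder 1; since the remainder is 1, round up to i = 6. First occurrence in the window: #7 on 2037-08-02 (6×8 = 48 days in).
2037-09-17 is 94 days after the start; 94 ÷ 8 = 11 remainder 6. Last occurrence in the window: #12 on 2037-09-11.
Occurrences #7 through #12: 6 in total.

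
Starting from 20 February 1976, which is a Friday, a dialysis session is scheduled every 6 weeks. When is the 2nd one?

2 April 1976

The 2nd occurrence is 1 interval after the first: 1 × 42 = 42 days after 20 February 1976.
February has 29 days — 9 days to the end of February leaves 33.
March has 31 days (2 left).
2 days into April → 2 April 1976.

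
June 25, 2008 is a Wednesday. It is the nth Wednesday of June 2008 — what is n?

Day 25 falls in week ⌈25/7⌉ of the month.
Days 1–7 hold the 1st Wednesday, 8–14 the 2nd, 15–21 the 3rd, 22–28 the 4th, 29–31 the 5th.
25 is in the range for the 4th.

4th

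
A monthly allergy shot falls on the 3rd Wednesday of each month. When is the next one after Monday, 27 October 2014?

October 2014 starts on a Wednesday; its first Wednesday is the 1st, so the 3rd Wednesday is the 15th — 15 October 2014.
That is not after 27 October 2014, so look at November 2014.
November 2014 starts on a Saturday; its first Wednesday is the 5th, so the 3rd Wednesday is the 19th — 19 November 2014.

19 November 2014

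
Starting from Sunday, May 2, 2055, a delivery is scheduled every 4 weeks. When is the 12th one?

Mar 5, 2056

The 12th occurrence is 11 intervals after the first: 11 × 28 = 308 days after May 2, 2055.
May has 31 days — 29 days to the end of May leaves 279.
Jun has 30 days (249 left).
Jul has 31 days (218 left).
Aug has 31 days (187 left).
Sep has 30 days (157 left).
Oct has 31 days (126 left).
Nov has 30 days (96 left).
Dec has 31 days (65 left).
Jan has 31 days (34 left).
Feb has 29 days (5 left).
5 days into Mar → Mar 5, 2056.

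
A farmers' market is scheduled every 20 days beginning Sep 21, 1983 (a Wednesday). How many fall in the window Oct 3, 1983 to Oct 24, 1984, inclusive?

19

Occurrences land 20·i days after Sep 21, 1983 for i = 0, 1, 2, …
Oct 3, 1983 is 12 days after the start; 12 ÷ 20 = 0 remainder 12; since the remainder is 12, round up to i = 1. First occurrence in the window: #2 on Oct 11, 1983 (1×20 = 20 days in).
Oct 24, 1984 is 399 days after the start; 399 ÷ 20 = 19 remainder 19. Last occurrence in the window: #20 on Oct 5, 1984.
Occurrences #2 through #20: 19 in total.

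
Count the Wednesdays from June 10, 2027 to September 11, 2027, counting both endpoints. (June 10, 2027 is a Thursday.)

13

June 10, 2027 is a Thursday; the first Wednesday on or after it is June 16, 2027 (6 days later).
From June 16, 2027 to September 11, 2027: 14 + 31 + 31 + 11 = 87 days (rest of June, July, August, September).
87 ÷ 7 = 12 full weeks with remainder 3, so 12 more Wednesdays after the first → 13.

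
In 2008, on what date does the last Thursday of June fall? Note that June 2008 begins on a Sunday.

26 June 2008

June 2008 begins on a Sunday, so the first Thursday is June 5 (4 days later).
June 2008 has 30 days. Adding weeks: 5, 12, 19, 26 — the last one ≤ 30 is the 26th.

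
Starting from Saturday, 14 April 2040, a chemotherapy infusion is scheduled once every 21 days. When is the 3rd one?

26 May 2040

The 3rd occurrence is 2 intervals after the first: 2 × 21 = 42 days after 14 April 2040.
April has 30 days — 16 days to the end of April leaves 26.
26 days into May → 26 May 2040.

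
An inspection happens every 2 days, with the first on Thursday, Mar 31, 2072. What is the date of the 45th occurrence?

Jun 27, 2072

The 45th occurrence is 44 intervals after the first: 44 × 2 = 88 days after Mar 31, 2072.
Mar has 31 days — 0 days to the end of Mar leaves 88.
Apr has 30 days (58 left).
May has 31 days (27 left).
27 days into Jun → Jun 27, 2072.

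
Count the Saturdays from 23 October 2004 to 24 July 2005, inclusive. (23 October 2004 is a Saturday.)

23 October 2004 is a Saturday; the first Saturday on or after it is 23 October 2004.
From 23 October 2004 to 24 July 2005: 8 + 30 + 31 + 31 + 28 + 31 + 30 + 31 + 30 + 24 = 274 days (rest of October, November, December, January, February, March, April, May, June, July).
274 ÷ 7 = 39 full weeks with remainder 1, so 39 more Saturdays after the first → 40.

40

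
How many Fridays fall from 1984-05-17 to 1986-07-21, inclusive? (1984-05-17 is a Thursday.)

1984-05-17 is a Thursday; the first Friday on or after it is 1984-05-18 (1 day later).
From 1984-05-18 to 1986-07-21: 227 + 365 + 202 = 794 days (rest of 1984, 1985, to 1986-07-21 in 1986).
794 ÷ 7 = 113 full weeks with remainder 3, so 113 more Fridays after the first → 114.

114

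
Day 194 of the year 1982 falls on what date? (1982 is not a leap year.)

13 July 1982

January has 31 days (194 − 31 = 163 remain).
February has 28 days (163 − 28 = 135 remain).
March has 31 days (135 − 31 = 104 remain).
April has 30 days (104 − 30 = 74 remain).
May has 31 days (74 − 31 = 43 remain).
June has 30 days (43 − 30 = 13 remain).
13 into July → July 13.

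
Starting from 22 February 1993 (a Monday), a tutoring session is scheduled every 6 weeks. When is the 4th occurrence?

28 June 1993

The 4th occurrence is 3 intervals after the first: 3 × 42 = 126 days after 22 February 1993.
February has 28 days — 6 days to the end of February leaves 120.
March has 31 days (89 left).
April has 30 days (59 left).
May has 31 days (28 left).
28 days into June → 28 June 1993.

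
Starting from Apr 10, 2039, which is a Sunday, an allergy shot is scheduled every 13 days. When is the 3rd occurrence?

The 3rd occurrence is 2 intervals after the first: 2 × 13 = 26 days after Apr 10, 2039.
Apr has 30 days — 20 days to the end of Apr leaves 6.
6 days into May → May 6, 2039.

May 6, 2039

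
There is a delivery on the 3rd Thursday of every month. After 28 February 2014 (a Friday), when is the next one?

20 March 2014

February 2014 starts on a Saturday; its first Thursday is the 6th, so the 3rd Thursday is the 20th — 20 February 2014.
That is not after 28 February 2014, so look at March 2014.
March 2014 starts on a Saturday; its first Thursday is the 6th, so the 3rd Thursday is the 20th — 20 March 2014.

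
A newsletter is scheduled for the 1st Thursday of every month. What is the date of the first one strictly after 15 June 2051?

June 2051 starts on a Thursday, so its 1st Thursday is 1 June 2051.
That is not after 15 June 2051, so look at July 2051.
July 2051 starts on a Saturday, so its 1st Thursday is 6 July 2051 (5 days in).

6 July 2051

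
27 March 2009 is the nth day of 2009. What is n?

Days in months before March: 31 + 28 = 59.
Plus 27 days into March → day 86.

86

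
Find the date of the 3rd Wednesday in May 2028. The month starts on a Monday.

2028-05-17

May 2028 begins on a Monday, so the first Wednesday is May 3 (2 days later).
The 3rd Wednesday is 2 weeks later: 3 + 14 = 17.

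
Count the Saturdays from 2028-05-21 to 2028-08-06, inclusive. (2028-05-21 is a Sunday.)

11

2028-05-21 is a Sunday; the first Saturday on or after it is 2028-05-27 (6 days later).
From 2028-05-27 to 2028-08-06: 4 + 30 + 31 + 6 = 71 days (rest of May, June, July, August).
71 ÷ 7 = 10 full weeks with remainder 1, so 10 more Saturdays after the first → 11.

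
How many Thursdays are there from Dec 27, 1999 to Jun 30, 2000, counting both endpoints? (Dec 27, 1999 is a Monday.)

27

Dec 27, 1999 is a Monday; the first Thursday on or after it is Dec 30, 1999 (3 days later).
From Dec 30, 1999 to Jun 30, 2000: 1 + 31 + 29 + 31 + 30 + 31 + 30 = 183 days (rest of Dec, Jan, Feb, Mar, Apr, May, Jun).
183 ÷ 7 = 26 full weeks with remainder 1, so 26 more Thursdays after the first → 27.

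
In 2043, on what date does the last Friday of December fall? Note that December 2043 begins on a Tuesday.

December 2043 begins on a Tuesday, so the first Friday is December 4 (3 days later).
December 2043 has 31 days. Adding weeks: 4, 11, 18, 25 — the last one ≤ 31 is the 25th.

2043-12-25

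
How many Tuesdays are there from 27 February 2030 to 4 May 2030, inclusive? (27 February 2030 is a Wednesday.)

27 February 2030 is a Wednesday; the first Tuesday on or after it is 5 March 2030 (6 days later).
From 5 March 2030 to 4 May 2030: 26 + 30 + 4 = 60 days (rest of March, April, May).
60 ÷ 7 = 8 full weeks with remainder 4, so 8 more Tuesdays after the first → 9.

9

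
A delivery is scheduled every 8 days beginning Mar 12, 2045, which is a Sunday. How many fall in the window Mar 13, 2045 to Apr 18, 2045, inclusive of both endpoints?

Occurrences land 8·i days after Mar 12, 2045 for i = 0, 1, 2, …
Mar 13, 2045 is 1 day after the start; 1 ÷ 8 = 0 remainder 1; since the remainder is 1, round up to i = 1. First occurrence in the window: #2 on Mar 20, 2045 (1×8 = 8 days in).
Apr 18, 2045 is 37 days after the start; 37 ÷ 8 = 4 remainder 5. Last occurrence in the window: #5 on Apr 13, 2045.
Occurrences #2 through #5: 4 in total.

4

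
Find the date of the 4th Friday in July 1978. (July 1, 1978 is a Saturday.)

28 July 1978

July 1978 begins on a Saturday, so the first Friday is July 7 (6 days later).
The 4th Friday is 3 weeks later: 7 + 21 = 28.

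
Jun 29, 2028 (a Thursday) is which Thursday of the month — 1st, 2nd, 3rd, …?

5th

Day 29 falls in week ⌈29/7⌉ of the month.
Days 1–7 hold the 1st Thursday, 8–14 the 2nd, 15–21 the 3rd, 22–28 the 4th, 29–31 the 5th.
29 is in the range for the 5th.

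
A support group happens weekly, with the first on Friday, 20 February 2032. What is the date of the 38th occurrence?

The 38th occurrence is 37 intervals after the first: 37 × 7 = 259 days after 20 February 2032.
February has 29 days — 9 days to the end of February leaves 250.
March has 31 days (219 left).
April has 30 days (189 left).
May has 31 days (158 left).
June has 30 days (128 left).
July has 31 days (97 left).
August has 31 days (66 left).
September has 30 days (36 left).
October has 31 days (5 left).
5 days into November → 5 November 2032.

5 November 2032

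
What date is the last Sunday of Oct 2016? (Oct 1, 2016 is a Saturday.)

Oct 30, 2016

Oct 2016 begins on a Saturday, so the first Sunday is Oct 2 (1 day later).
Oct 2016 has 31 days. Adding weeks: 2, 9, 16, 23, 30 — the last one ≤ 31 is the 30th.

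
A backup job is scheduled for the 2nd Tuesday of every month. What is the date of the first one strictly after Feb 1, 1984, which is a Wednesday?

Feb 1984 starts on a Wednesday; its first Tuesday is the 7th, so the 2nd Tuesday is the 14th — Feb 14, 1984.
Feb 14, 1984 is after Feb 1, 1984, so that is the next one.

Feb 14, 1984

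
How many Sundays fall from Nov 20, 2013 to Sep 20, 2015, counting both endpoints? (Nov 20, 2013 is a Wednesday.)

Nov 20, 2013 is a Wednesday; the first Sunday on or after it is Nov 24, 2013 (4 days later).
From Nov 24, 2013 to Sep 20, 2015: 37 + 365 + 263 = 665 days (rest of 2013, 2014, to Sep 20, 2015 in 2015).
665 ÷ 7 = 95 full weeks with remainder 0, so 95 more Sundays after the first → 96.

96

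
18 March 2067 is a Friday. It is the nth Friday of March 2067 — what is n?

3rd

Day 18 falls in week ⌈18/7⌉ of the month.
Days 1–7 hold the 1st Friday, 8–14 the 2nd, 15–21 the 3rd, 22–28 the 4th, 29–31 the 5th.
18 is in the range for the 3rd.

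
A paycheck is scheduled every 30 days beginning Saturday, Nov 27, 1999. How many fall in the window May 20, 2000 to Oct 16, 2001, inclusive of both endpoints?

17

Occurrences land 30·i days after Nov 27, 1999 for i = 0, 1, 2, …
May 20, 2000 is 175 days after the start; 175 ÷ 30 = 5 remainder 25; since the remainder is 25, round up to i = 6. First occurrence in the window: #7 on May 25, 2000 (6×30 = 180 days in).
Oct 16, 2001 is 689 days after the start; 689 ÷ 30 = 22 remainder 29. Last occurrence in the window: #23 on Sep 17, 2001.
Occurrences #7 through #23: 17 in total.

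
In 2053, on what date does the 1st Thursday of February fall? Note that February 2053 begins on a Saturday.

February 2053 begins on a Saturday, so the first Thursday is February 6 (5 days later).

6 February 2053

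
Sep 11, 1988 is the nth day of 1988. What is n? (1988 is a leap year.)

255

Days in months before Sep: 31 + 29 + 31 + 30 + 31 + 30 + 31 + 31 = 244.
Plus 11 days into Sep → day 255.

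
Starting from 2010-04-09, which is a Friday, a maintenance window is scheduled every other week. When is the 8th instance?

The 8th occurrence is 7 intervals after the first: 7 × 14 = 98 days after 2010-04-09.
April has 30 days — 21 days to the end of April leaves 77.
May has 31 days (46 left).
June has 30 days (16 left).
16 days into July → 2010-07-16.

2010-07-16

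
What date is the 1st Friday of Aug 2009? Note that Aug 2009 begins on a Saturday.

Aug 2009 begins on a Saturday, so the first Friday is Aug 7 (6 days later).

Aug 7, 2009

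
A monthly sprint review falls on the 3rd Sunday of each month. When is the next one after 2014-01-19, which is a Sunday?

2014-02-16

January 2014 starts on a Wednesday; its first Sunday is the 5th, so the 3rd Sunday is the 19th — 2014-01-19.
That is not after 2014-01-19, so look at February 2014.
February 2014 starts on a Saturday; its first Sunday is the 2nd, so the 3rd Sunday is the 16th — 2014-02-16.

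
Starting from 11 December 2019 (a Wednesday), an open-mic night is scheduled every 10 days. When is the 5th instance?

The 5th occurrence is 4 intervals after the first: 4 × 10 = 40 days after 11 December 2019.
December has 31 days — 20 days to the end of December leaves 20.
20 days into January → 20 January 2020.

20 January 2020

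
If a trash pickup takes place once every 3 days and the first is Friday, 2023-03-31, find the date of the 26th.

2023-06-14

The 26th occurrence is 25 intervals after the first: 25 × 3 = 75 days after 2023-03-31.
March has 31 days — 0 days to the end of March leaves 75.
April has 30 days (45 left).
May has 31 days (14 left).
14 days into June → 2023-06-14.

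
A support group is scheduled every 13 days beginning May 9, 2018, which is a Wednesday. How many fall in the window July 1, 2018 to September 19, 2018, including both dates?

6

Occurrences land 13·i days after May 9, 2018 for i = 0, 1, 2, …
July 1, 2018 is 53 days after the start; 53 ÷ 13 = 4 remainder 1; since the remainder is 1, round up to i = 5. First occurrence in the window: #6 on July 13, 2018 (5×13 = 65 days in).
September 19, 2018 is 133 days after the start; 133 ÷ 13 = 10 remainder 3. Last occurrence in the window: #11 on September 16, 2018.
Occurrences #6 through #11: 6 in total.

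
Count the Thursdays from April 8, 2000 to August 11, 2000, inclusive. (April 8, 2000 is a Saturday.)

18

April 8, 2000 is a Saturday; the first Thursday on or after it is April 13, 2000 (5 days later).
From April 13, 2000 to August 11, 2000: 17 + 31 + 30 + 31 + 11 = 120 days (rest of April, May, June, July, August).
120 ÷ 7 = 17 full weeks with remainder 1, so 17 more Thursdays after the first → 18.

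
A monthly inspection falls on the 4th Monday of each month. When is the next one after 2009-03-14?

2009-03-23

March 2009 starts on a Sunday; its first Monday is the 2nd, so the 4th Monday is the 23rd — 2009-03-23.
2009-03-23 is after 2009-03-14, so that is the next one.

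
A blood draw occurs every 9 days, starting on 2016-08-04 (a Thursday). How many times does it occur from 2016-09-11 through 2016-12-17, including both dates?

11

Occurrences land 9·i days after 2016-08-04 for i = 0, 1, 2, …
2016-09-11 is 38 days after the start; 38 ÷ 9 = 4 remainder 2; since the remainder is 2, round up to i = 5. First occurrence in the window: #6 on 2016-09-18 (5×9 = 45 days in).
2016-12-17 is 135 days after the start; 135 ÷ 9 = 15 remainder 0. Last occurrence in the window: #16 on 2016-12-17.
Occurrences #6 through #16: 11 in total.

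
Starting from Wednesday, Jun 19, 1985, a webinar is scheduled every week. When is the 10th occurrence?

The 10th occurrence is 9 intervals after the first: 9 × 7 = 63 days after Jun 19, 1985.
Jun has 30 days — 11 days to the end of Jun leaves 52.
Jul has 31 days (21 left).
21 days into Aug → Aug 21, 1985.

Aug 21, 1985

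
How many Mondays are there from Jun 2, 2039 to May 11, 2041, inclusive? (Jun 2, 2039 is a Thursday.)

Jun 2, 2039 is a Thursday; the first Monday on or after it is Jun 6, 2039 (4 days later).
From Jun 6, 2039 to May 11, 2041: 208 + 366 + 131 = 705 days (rest of 2039, 2040, to May 11, 2041 in 2041).
705 ÷ 7 = 100 full weeks with remainder 5, so 100 more Mondays after the first → 101.

101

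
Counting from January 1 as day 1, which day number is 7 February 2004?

38

Days in months before February: 31 = 31.
Plus 7 days into February → day 38.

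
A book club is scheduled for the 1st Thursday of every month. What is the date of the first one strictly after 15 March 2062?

6 April 2062

March 2062 starts on a Wednesday, so its 1st Thursday is 2 March 2062 (1 day in).
That is not after 15 March 2062, so look at April 2062.
April 2062 starts on a Saturday, so its 1st Thursday is 6 April 2062 (5 days in).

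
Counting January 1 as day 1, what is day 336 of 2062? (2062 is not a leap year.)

December 2, 2062

January has 31 days (336 − 31 = 305 remain).
February has 28 days (305 − 28 = 277 remain).
March has 31 days (277 − 31 = 246 remain).
April has 30 days (246 − 30 = 216 remain).
May has 31 days (216 − 31 = 185 remain).
June has 30 days (185 − 30 = 155 remain).
July has 31 days (155 − 31 = 124 remain).
August has 31 days (124 − 31 = 93 remain).
September has 30 days (93 − 30 = 63 remain).
October has 31 days (63 − 31 = 32 remain).
November has 30 days (32 − 30 = 2 remain).
2 into December → December 2.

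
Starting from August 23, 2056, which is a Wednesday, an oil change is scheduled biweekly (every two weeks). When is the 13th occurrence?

February 7, 2057

The 13th occurrence is 12 intervals after the first: 12 × 14 = 168 days after August 23, 2056.
August has 31 days — 8 days to the end of August leaves 160.
September has 30 days (130 left).
October has 31 days (99 left).
November has 30 days (69 left).
December has 31 days (38 left).
January has 31 days (7 left).
7 days into February → February 7, 2057.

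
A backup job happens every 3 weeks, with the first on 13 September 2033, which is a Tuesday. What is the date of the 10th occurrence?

21 March 2034

The 10th occurrence is 9 intervals after the first: 9 × 21 = 189 days after 13 September 2033.
September has 30 days — 17 days to the end of September leaves 172.
October has 31 days (141 left).
November has 30 days (111 left).
December has 31 days (80 left).
January has 31 days (49 left).
February has 28 days (21 left).
21 days into March → 21 March 2034.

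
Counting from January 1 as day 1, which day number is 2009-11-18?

Days in months before November: 31 + 28 + 31 + 30 + 31 + 30 + 31 + 31 + 30 + 31 = 304.
Plus 18 days into November → day 322.

322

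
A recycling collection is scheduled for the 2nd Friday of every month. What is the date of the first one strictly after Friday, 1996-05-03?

May 1996 starts on a Wednesday; its first Friday is the 3rd, so the 2nd Friday is the 10th — 1996-05-10.
1996-05-10 is after 1996-05-03, so that is the next one.

1996-05-10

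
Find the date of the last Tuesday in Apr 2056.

Apr 25, 2056

Apr 2056 begins on a Saturday, so the first Tuesday is Apr 4 (3 days later).
Apr 2056 has 30 days. Adding weeks: 4, 11, 18, 25 — the last one ≤ 30 is the 25th.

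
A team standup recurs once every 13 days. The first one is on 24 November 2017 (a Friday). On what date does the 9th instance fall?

8 March 2018

The 9th occurrence is 8 intervals after the first: 8 × 13 = 104 days after 24 November 2017.
November has 30 days — 6 days to the end of November leaves 98.
December has 31 days (67 left).
January has 31 days (36 left).
February has 28 days (8 left).
8 days into March → 8 March 2018.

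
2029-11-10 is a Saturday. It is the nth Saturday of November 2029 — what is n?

Day 10 falls in week ⌈10/7⌉ of the month.
Days 1–7 hold the 1st Saturday, 8–14 the 2nd, 15–21 the 3rd, 22–28 the 4th, 29–31 the 5th.
10 is in the range for the 2nd.

2nd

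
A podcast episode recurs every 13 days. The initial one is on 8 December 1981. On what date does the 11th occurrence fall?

The 11th occurrence is 10 intervals after the first: 10 × 13 = 130 days after 8 December 1981.
December has 31 days — 23 days to the end of December leaves 107.
January has 31 days (76 left).
February has 28 days (48 left).
March has 31 days (17 left).
17 days into April → 17 April 1982.

17 April 1982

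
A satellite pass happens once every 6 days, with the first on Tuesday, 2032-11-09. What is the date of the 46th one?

The 46th occurrence is 45 intervals after the first: 45 × 6 = 270 days after 2032-11-09.
November has 30 days — 21 days to the end of November leaves 249.
December has 31 days (218 left).
January has 31 days (187 left).
February has 28 days (159 left).
March has 31 days (128 left).
April has 30 days (98 left).
May has 31 days (67 left).
June has 30 days (37 left).
July has 31 days (6 left).
6 days into August → 2033-08-06.

2033-08-06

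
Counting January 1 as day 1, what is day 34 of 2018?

Feb 3, 2018

Jan has 31 days (34 − 31 = 3 remain).
3 into Feb → Feb 3.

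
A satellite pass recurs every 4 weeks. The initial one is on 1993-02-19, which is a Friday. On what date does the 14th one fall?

The 14th occurrence is 13 intervals after the first: 13 × 28 = 364 days after 1993-02-19.
February has 28 days — 9 days to the end of February leaves 355.
March has 31 days (324 left).
April has 30 days (294 left).
May has 31 days (263 left).
June has 30 days (233 left).
July has 31 days (202 left).
August has 31 days (171 left).
September has 30 days (141 left).
October has 31 days (110 left).
November has 30 days (80 left).
December has 31 days (49 left).
January has 31 days (18 left).
18 days into February → 1994-02-18.

1994-02-18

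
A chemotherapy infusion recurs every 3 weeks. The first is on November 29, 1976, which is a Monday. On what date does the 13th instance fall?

August 8, 1977

The 13th occurrence is 12 intervals after the first: 12 × 21 = 252 days after November 29, 1976.
November has 30 days — 1 day to the end of November leaves 251.
December has 31 days (220 left).
January has 31 days (189 left).
February has 28 days (161 left).
March has 31 days (130 left).
April has 30 days (100 left).
May has 31 days (69 left).
June has 30 days (39 left).
July has 31 days (8 left).
8 days into August → August 8, 1977.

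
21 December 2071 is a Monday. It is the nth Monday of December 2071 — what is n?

3rd

Day 21 falls in week ⌈21/7⌉ of the month.
Days 1–7 hold the 1st Monday, 8–14 the 2nd, 15–21 the 3rd, 22–28 the 4th, 29–31 the 5th.
21 is in the range for the 3rd.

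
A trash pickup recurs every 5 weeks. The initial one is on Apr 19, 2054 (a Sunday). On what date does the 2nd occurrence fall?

The 2nd occurrence is 1 interval after the first: 1 × 35 = 35 days after Apr 19, 2054.
Apr has 30 days — 11 days to the end of Apr leaves 24.
24 days into May → May 24, 2054.

May 24, 2054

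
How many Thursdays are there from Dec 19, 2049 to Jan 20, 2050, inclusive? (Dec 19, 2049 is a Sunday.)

Dec 19, 2049 is a Sunday; the first Thursday on or after it is Dec 23, 2049 (4 days later).
From Dec 23, 2049 to Jan 20, 2050: 8 + 20 = 28 days (rest of Dec, Jan).
28 ÷ 7 = 4 full weeks with remainder 0, so 4 more Thursdays after the first → 5.

5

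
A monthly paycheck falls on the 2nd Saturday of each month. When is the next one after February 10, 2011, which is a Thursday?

February 12, 2011

February 2011 starts on a Tuesday; its first Saturday is the 5th, so the 2nd Saturday is the 12th — February 12, 2011.
February 12, 2011 is after February 10, 2011, so that is the next one.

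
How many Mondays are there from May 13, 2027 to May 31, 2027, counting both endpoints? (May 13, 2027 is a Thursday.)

May 13, 2027 is a Thursday; the first Monday on or after it is May 17, 2027 (4 days later).
From May 17, 2027 to May 31, 2027 is 31 − 17 = 14 days.
14 ÷ 7 = 2 full weeks with remainder 0, so 2 more Mondays after the first → 3.

3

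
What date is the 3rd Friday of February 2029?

2029-02-16

The first Friday of February 2029 is February 2.
The 3rd Friday is 2 weeks later: 2 + 14 = 16.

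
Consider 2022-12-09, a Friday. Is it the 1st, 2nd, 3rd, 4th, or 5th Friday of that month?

2nd

Day 9 falls in week ⌈9/7⌉ of the month.
Days 1–7 hold the 1st Friday, 8–14 the 2nd, 15–21 the 3rd, 22–28 the 4th, 29–31 the 5th.
9 is in the range for the 2nd.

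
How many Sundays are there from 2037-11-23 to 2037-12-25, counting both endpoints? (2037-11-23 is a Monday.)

2037-11-23 is a Monday; the first Sunday on or after it is 2037-11-29 (6 days later).
From 2037-11-29 to 2037-12-25: 1 + 25 = 26 days (rest of November, December).
26 ÷ 7 = 3 full weeks with remainder 5, so 3 more Sundays after the first → 4.

4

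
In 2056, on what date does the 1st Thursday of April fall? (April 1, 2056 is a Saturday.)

April 2056 begins on a Saturday, so the first Thursday is April 6 (5 days later).

2056-04-06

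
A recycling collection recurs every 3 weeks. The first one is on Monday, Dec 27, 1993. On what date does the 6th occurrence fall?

Apr 11, 1994

The 6th occurrence is 5 intervals after the first: 5 × 21 = 105 days after Dec 27, 1993.
Dec has 31 days — 4 days to the end of Dec leaves 101.
Jan has 31 days (70 left).
Feb has 28 days (42 left).
Mar has 31 days (11 left).
11 days into Apr → Apr 11, 1994.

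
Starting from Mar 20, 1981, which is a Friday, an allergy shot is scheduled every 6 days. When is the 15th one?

Jun 12, 1981

The 15th occurrence is 14 intervals after the first: 14 × 6 = 84 days after Mar 20, 1981.
Mar has 31 days — 11 days to the end of Mar leaves 73.
Apr has 30 days (43 left).
May has 31 days (12 left).
12 days into Jun → Jun 12, 1981.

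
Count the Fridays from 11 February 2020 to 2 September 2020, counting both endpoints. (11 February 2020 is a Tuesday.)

29

11 February 2020 is a Tuesday; the first Friday on or after it is 14 February 2020 (3 days later).
From 14 February 2020 to 2 September 2020: 15 + 31 + 30 + 31 + 30 + 31 + 31 + 2 = 201 days (rest of February, March, April, May, June, July, August, September).
201 ÷ 7 = 28 full weeks with remainder 5, so 28 more Fridays after the first → 29.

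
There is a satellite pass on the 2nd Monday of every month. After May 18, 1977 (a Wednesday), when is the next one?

May 1977 starts on a Sunday; its first Monday is the 2nd, so the 2nd Monday is the 9th — May 9, 1977.
That is not after May 18, 1977, so look at Jun 1977.
Jun 1977 starts on a Wednesday; its first Monday is the 6th, so the 2nd Monday is the 13th — Jun 13, 1977.

Jun 13, 1977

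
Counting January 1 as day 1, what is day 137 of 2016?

January has 31 days (137 − 31 = 106 remain).
February has 29 days (106 − 29 = 77 remain).
March has 31 days (77 − 31 = 46 remain).
April has 30 days (46 − 30 = 16 remain).
16 into May → May 16.

2016-05-16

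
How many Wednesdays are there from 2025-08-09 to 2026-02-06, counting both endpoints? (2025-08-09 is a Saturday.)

26

2025-08-09 is a Saturday; the first Wednesday on or after it is 2025-08-13 (4 days later).
From 2025-08-13 to 2026-02-06: 18 + 30 + 31 + 30 + 31 + 31 + 6 = 177 days (rest of August, September, October, November, December, January, February).
177 ÷ 7 = 25 full weeks with remainder 2, so 25 more Wednesdays after the first → 26.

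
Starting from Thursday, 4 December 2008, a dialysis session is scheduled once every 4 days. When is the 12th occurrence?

The 12th occurrence is 11 intervals after the first: 11 × 4 = 44 days after 4 December 2008.
December has 31 days — 27 days to the end of December leaves 17.
17 days into January → 17 January 2009.

17 January 2009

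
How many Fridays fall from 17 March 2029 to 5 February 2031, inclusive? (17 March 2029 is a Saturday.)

98

17 March 2029 is a Saturday; the first Friday on or after it is 23 March 2029 (6 days later).
From 23 March 2029 to 5 February 2031: 283 + 365 + 36 = 684 days (rest of 2029, 2030, to 5 February 2031 in 2031).
684 ÷ 7 = 97 full weeks with remainder 5, so 97 more Fridays after the first → 98.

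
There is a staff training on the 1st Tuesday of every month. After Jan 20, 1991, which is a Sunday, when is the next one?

Jan 1991 starts on a Tuesday, so its 1st Tuesday is Jan 1, 1991.
That is not after Jan 20, 1991, so look at Feb 1991.
Feb 1991 starts on a Friday, so its 1st Tuesday is Feb 5, 1991 (4 days in).

Feb 5, 1991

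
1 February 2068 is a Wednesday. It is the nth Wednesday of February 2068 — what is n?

1st

Day 1 falls in week ⌈1/7⌉ of the month.
Days 1–7 hold the 1st Wednesday, 8–14 the 2nd, 15–21 the 3rd, 22–28 the 4th, 29–31 the 5th.
1 is in the range for the 1st.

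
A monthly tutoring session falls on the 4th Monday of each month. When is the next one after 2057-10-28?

2057-11-26

October 2057 starts on a Monday; its first Monday is the 1st, so the 4th Monday is the 22nd — 2057-10-22.
That is not after 2057-10-28, so look at November 2057.
November 2057 starts on a Thursday; its first Monday is the 5th, so the 4th Monday is the 26th — 2057-11-26.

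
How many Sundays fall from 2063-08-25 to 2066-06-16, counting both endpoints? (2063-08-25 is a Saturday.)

147

2063-08-25 is a Saturday; the first Sunday on or after it is 2063-08-26 (1 day later).
From 2063-08-26 to 2066-06-16: 127 + 366 + 365 + 167 = 1025 days (rest of 2063, 2064, 2065, to 2066-06-16 in 2066).
1025 ÷ 7 = 146 full weeks with remainder 3, so 146 more Sundays after the first → 147.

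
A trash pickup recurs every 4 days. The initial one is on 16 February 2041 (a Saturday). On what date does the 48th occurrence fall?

23 August 2041

The 48th occurrence is 47 intervals after the first: 47 × 4 = 188 days after 16 February 2041.
February has 28 days — 12 days to the end of February leaves 176.
March has 31 days (145 left).
April has 30 days (115 left).
May has 31 days (84 left).
June has 30 days (54 left).
July has 31 days (23 left).
23 days into August → 23 August 2041.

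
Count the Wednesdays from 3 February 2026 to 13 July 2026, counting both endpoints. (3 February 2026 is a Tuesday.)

3 February 2026 is a Tuesday; the first Wednesday on or after it is 4 February 2026 (1 day later).
From 4 February 2026 to 13 July 2026: 24 + 31 + 30 + 31 + 30 + 13 = 159 days (rest of February, March, April, May, June, July).
159 ÷ 7 = 22 full weeks with remainder 5, so 22 more Wednesdays after the first → 23.

23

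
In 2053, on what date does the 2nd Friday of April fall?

April 11, 2053

The first Friday of April 2053 is April 4.
The 2nd Friday is 1 weeks later: 4 + 7 = 11.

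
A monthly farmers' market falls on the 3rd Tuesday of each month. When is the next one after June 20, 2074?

June 2074 starts on a Friday; its first Tuesday is the 5th, so the 3rd Tuesday is the 19th — June 19, 2074.
That is not after June 20, 2074, so look at July 2074.
July 2074 starts on a Sunday; its first Tuesday is the 3rd, so the 3rd Tuesday is the 17th — July 17, 2074.

July 17, 2074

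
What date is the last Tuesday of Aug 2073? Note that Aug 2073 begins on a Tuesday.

Aug 2073 begins on a Tuesday, so the first Tuesday is Aug 1.
Aug 2073 has 31 days. Adding weeks: 1, 8, 15, 22, 29 — the last one ≤ 31 is the 29th.

Aug 29, 2073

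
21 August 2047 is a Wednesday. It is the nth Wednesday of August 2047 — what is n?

3rd

Day 21 falls in week ⌈21/7⌉ of the month.
Days 1–7 hold the 1st Wednesday, 8–14 the 2nd, 15–21 the 3rd, 22–28 the 4th, 29–31 the 5th.
21 is in the range for the 3rd.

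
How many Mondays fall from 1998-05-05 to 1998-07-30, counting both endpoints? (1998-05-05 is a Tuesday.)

1998-05-05 is a Tuesday; the first Monday on or after it is 1998-05-11 (6 days later).
From 1998-05-11 to 1998-07-30: 20 + 30 + 30 = 80 days (rest of May, June, July).
80 ÷ 7 = 11 full weeks with remainder 3, so 11 more Mondays after the first → 12.

12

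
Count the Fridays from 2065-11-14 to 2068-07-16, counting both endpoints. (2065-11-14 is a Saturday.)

139

2065-11-14 is a Saturday; the first Friday on or after it is 2065-11-20 (6 days later).
From 2065-11-20 to 2068-07-16: 41 + 365 + 365 + 198 = 969 days (rest of 2065, 2066, 2067, to 2068-07-16 in 2068).
969 ÷ 7 = 138 full weeks with remainder 3, so 138 more Fridays after the first → 139.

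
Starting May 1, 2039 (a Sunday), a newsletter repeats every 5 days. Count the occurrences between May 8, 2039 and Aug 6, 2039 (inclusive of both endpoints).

18

Occurrences land 5·i days after May 1, 2039 for i = 0, 1, 2, …
May 8, 2039 is 7 days after the start; 7 ÷ 5 = 1 remainder 2; since the remainder is 2, round up to i = 2. First occurrence in the window: #3 on May 11, 2039 (2×5 = 10 days in).
Aug 6, 2039 is 97 days after the start; 97 ÷ 5 = 19 remainder 2. Last occurrence in the window: #20 on Aug 4, 2039.
Occurrences #3 through #20: 18 in total.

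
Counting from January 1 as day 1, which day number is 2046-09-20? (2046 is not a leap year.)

Days in months before September: 31 + 28 + 31 + 30 + 31 + 30 + 31 + 31 = 243.
Plus 20 days into September → day 263.

263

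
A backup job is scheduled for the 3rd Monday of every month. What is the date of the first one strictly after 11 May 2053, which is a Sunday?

19 May 2053

May 2053 starts on a Thursday; its first Monday is the 5th, so the 3rd Monday is the 19th — 19 May 2053.
19 May 2053 is after 11 May 2053, so that is the next one.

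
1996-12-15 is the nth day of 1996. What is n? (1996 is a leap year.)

Days in months before December: 31 + 29 + 31 + 30 + 31 + 30 + 31 + 31 + 30 + 31 + 30 = 335.
Plus 15 days into December → day 350.

350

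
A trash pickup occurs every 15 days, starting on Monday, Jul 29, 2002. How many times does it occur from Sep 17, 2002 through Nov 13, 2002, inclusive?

4

Occurrences land 15·i days after Jul 29, 2002 for i = 0, 1, 2, …
Sep 17, 2002 is 50 days after the start; 50 ÷ 15 = 3 remainder 5; since the remainder is 5, round up to i = 4. First occurrence in the window: #5 on Sep 27, 2002 (4×15 = 60 days in).
Nov 13, 2002 is 107 days after the start; 107 ÷ 15 = 7 remainder 2. Last occurrence in the window: #8 on Nov 11, 2002.
Occurrences #5 through #8: 4 in total.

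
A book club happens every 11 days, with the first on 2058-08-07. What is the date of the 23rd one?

The 23rd occurrence is 22 intervals after the first: 22 × 11 = 242 days after 2058-08-07.
August has 31 days — 24 days to the end of August leaves 218.
September has 30 days (188 left).
October has 31 days (157 left).
November has 30 days (127 left).
December has 31 days (96 left).
January has 31 days (65 left).
February has 28 days (37 left).
March has 31 days (6 left).
6 days into April → 2059-04-06.

2059-04-06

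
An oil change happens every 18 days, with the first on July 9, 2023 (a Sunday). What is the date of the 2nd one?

July 27, 2023

The 2nd occurrence is 1 interval after the first: 1 × 18 = 18 days after July 9, 2023.
18 days later is July 27, 2023.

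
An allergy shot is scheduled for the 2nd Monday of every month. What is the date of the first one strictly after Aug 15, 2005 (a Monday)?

Aug 2005 starts on a Monday; its first Monday is the 1st, so the 2nd Monday is the 8th — Aug 8, 2005.
That is not after Aug 15, 2005, so look at Sep 2005.
Sep 2005 starts on a Thursday; its first Monday is the 5th, so the 2nd Monday is the 12th — Sep 12, 2005.

Sep 12, 2005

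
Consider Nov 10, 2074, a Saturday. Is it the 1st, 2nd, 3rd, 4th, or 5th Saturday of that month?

2nd

Day 10 falls in week ⌈10/7⌉ of the month.
Days 1–7 hold the 1st Saturday, 8–14 the 2nd, 15–21 the 3rd, 22–28 the 4th, 29–31 the 5th.
10 is in the range for the 2nd.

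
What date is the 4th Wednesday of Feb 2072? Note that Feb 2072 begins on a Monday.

Feb 24, 2072

Feb 2072 begins on a Monday, so the first Wednesday is Feb 3 (2 days later).
The 4th Wednesday is 3 weeks later: 3 + 21 = 24.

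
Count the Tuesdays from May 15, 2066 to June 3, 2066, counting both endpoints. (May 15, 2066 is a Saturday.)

May 15, 2066 is a Saturday; the first Tuesday on or after it is May 18, 2066 (3 days later).
From May 18, 2066 to June 3, 2066: 13 + 3 = 16 days (rest of May, June).
16 ÷ 7 = 2 full weeks with remainder 2, so 2 more Tuesdays after the first → 3.

3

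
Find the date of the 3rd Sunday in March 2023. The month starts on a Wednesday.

March 2023 begins on a Wednesday, so the first Sunday is March 5 (4 days later).
The 3rd Sunday is 2 weeks later: 5 + 14 = 19.

19 March 2023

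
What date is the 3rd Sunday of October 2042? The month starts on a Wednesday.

October 2042 begins on a Wednesday, so the first Sunday is October 5 (4 days later).
The 3rd Sunday is 2 weeks later: 5 + 14 = 19.

2042-10-19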